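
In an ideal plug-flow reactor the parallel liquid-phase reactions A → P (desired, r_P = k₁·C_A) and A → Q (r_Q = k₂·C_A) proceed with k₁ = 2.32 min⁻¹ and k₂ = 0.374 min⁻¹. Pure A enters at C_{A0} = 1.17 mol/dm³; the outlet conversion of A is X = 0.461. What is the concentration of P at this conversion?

0.464 mol/dm³

C_A = C_{A0}(1−X) = 0.6306 mol/dm³.
Both paths are first order in A, so the instantaneous fraction to P is constant: dC_P/d(−C_A) = k₁/(k₁+k₂) = 0.8612.
C_P = 0.8612·(C_{A0}−C_A) = 0.8612×0.5394 = 0.464 mol/dm³.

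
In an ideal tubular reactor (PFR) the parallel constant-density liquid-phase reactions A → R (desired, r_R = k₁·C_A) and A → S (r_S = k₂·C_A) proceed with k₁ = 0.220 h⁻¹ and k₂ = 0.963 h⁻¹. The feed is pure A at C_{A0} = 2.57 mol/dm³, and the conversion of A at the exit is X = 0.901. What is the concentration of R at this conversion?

0.431 mol/dm³

C_A = C_{A0}(1−X) = 0.2544 mol/dm³.
Both paths are first order in A, so the instantaneous fraction to R is constant: dC_R/d(−C_A) = k₁/(k₁+k₂) = 0.1860.
C_R = 0.1860·(C_{A0}−C_A) = 0.1860×2.316 = 0.431 mol/dm³.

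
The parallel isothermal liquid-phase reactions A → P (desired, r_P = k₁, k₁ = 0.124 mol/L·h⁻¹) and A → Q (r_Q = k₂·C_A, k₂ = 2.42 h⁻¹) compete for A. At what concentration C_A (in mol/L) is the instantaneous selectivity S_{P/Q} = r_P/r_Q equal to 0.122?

0.420 mol/L

S_{P/Q} = (k₁/k₂)·C_A⁻¹ ⇒ C_A = (S·k₂/k₁)^(-1).
= (0.122×2.42/0.124)^(-1) = (2.381)^(-1) = 0.420 mol/L.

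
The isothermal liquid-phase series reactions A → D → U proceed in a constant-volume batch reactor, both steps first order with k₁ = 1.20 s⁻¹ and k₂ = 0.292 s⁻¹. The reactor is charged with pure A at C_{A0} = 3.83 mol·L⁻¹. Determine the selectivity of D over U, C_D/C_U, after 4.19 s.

0.620

The intermediate concentration in a first-order A→B→C sequence is C_D = k₁C_{A0}(e^(−k₁t) − e^(−k₂t))/(k₂−k₁).
e^(−k₁t) = e^(−1.20×4.19) = e^(−5.028) = 0.006552; e^(−k₂t) = e^(−1.223) = 0.2942.
C_D = 1.20×3.83/(0.292−1.20) × (0.006552−0.2942) = (-5.062)×(-0.2877) = 1.456 mol·L⁻¹.
C_A = C_{A0}e^(−k₁t) = 0.02509 mol·L⁻¹, so C_U = C_{A0}−C_A−C_D = 2.349 mol·L⁻¹; C_D/C_U = 0.620.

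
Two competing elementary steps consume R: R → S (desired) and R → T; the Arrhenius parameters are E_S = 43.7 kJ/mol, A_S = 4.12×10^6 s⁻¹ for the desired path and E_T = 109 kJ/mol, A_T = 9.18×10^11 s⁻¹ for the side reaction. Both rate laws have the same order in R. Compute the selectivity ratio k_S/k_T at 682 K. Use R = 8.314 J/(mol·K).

With equal orders, S_{S/T} = k_S/k_T = (A_S/A_T)·exp[(E_T−E_S)/(RT)].
(E_T−E_S)/(RT) = (109−43.7)×10³/(8.314×682) = 65300/5670 = 11.52.
k_S/k_T = (4.12×10^6/9.18×10^11)·exp(11.52) = 4.488×10^-6 × 1.004×10^5 = 0.450.

0.450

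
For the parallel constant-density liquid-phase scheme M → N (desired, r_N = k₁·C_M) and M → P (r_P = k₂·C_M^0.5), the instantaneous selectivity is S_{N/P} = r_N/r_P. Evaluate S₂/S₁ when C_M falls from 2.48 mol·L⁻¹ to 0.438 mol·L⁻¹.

0.420

S_{N/P} = (k₁/k₂)·C_M^0.5, so S₂/S₁ = (C_{M,2}/C_{M,1})^0.5.
= (0.438/2.48)^0.5 = (0.1766)^0.5 = 0.420.
Selectivity toward N falls as C_M falls — high-concentration operation is favoured.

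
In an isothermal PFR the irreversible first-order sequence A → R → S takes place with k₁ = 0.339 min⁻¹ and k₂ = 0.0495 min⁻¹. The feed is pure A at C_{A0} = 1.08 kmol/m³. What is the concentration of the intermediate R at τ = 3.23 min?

The intermediate concentration in a first-order A→B→C sequence is C_R = k₁C_{A0}(e^(−k₁τ) − e^(−k₂τ))/(k₂−k₁).
e^(−k₁τ) = e^(−0.339×3.23) = e^(−1.095) = 0.3345; e^(−k₂τ) = e^(−0.1599) = 0.8522.
C_R = 0.339×1.08/(0.0495−0.339) × (0.3345−0.8522) = (-1.265)×(-0.5177) = 0.6547 kmol/m³.

0.655 kmol/m³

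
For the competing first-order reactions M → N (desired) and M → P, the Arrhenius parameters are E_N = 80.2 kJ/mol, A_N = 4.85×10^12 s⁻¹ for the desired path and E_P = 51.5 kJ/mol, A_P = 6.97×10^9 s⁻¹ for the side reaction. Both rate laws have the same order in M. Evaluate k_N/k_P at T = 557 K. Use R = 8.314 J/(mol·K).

1.42

With equal orders, S_{N/P} = k_N/k_P = (A_N/A_P)·exp[(E_P−E_N)/(RT)].
(E_P−E_N)/(RT) = (51.5−80.2)×10³/(8.314×557) = -28700/4631 = -6.198.
k_N/k_P = (4.85×10^12/6.97×10^9)·exp(-6.198) = 695.8 × 0.002035 = 1.42.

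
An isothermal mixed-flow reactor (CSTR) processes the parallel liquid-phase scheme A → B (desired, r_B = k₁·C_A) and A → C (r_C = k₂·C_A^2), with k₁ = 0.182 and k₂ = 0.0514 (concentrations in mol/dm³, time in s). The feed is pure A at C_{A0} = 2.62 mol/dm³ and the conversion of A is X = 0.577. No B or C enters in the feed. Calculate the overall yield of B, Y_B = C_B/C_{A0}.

0.439

Exit C_A = C_{A0}(1−X) = 2.62×0.423 = 1.108 mol/dm³.
A CSTR operates uniformly at the exit composition, giving r_B = 0.2017 and r_C = 0.06313 (each k·C_A^n at C_A = 1.108).
Fraction of consumed A going to B: r_B/(r_B+r_C) = 0.7616.
C_B = 0.7616·C_{A0}·X = 0.7616×2.62×0.577 = 1.15 mol/dm³; Y_B = C_B/C_{A0} = 0.439.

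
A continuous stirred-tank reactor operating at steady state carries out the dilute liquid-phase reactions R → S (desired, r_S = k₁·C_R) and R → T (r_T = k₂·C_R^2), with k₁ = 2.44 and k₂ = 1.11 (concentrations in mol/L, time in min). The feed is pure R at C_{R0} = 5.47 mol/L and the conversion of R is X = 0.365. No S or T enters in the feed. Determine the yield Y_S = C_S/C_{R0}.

0.141

Exit C_R = C_{R0}(1−X) = 5.47×0.635 = 3.473 mol/L.
Rates in a CSTR are evaluated at the outlet concentration: r_S = 2.44×3.473 = 8.475, r_T = 1.11×3.473^2 = 13.39.
Fraction of consumed R going to S: r_S/(r_S+r_T) = 0.3876.
C_S = 0.3876·C_{R0}·X = 0.3876×5.47×0.365 = 0.774 mol/L; Y_S = C_S/C_{R0} = 0.141.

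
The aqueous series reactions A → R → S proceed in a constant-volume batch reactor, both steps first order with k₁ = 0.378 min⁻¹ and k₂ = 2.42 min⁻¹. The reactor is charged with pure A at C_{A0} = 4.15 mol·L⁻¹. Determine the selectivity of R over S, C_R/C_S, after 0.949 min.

0.580

Solving the coupled first-order balances gives C_R(t) = [k₁/(k₂−k₁)]·C_{A0}·(e^(−k₁t) − e^(−k₂t)).
e^(−k₁t) = e^(−0.378×0.949) = e^(−0.3587) = 0.6986; e^(−k₂t) = e^(−2.297) = 0.1006.
C_R = 0.378×4.15/(2.42−0.378) × (0.6986−0.1006) = 0.7682×0.5980 = 0.4594 mol·L⁻¹.
C_A = C_{A0}e^(−k₁t) = 2.899 mol·L⁻¹, so C_S = C_{A0}−C_A−C_R = 0.7916 mol·L⁻¹; C_R/C_S = 0.580.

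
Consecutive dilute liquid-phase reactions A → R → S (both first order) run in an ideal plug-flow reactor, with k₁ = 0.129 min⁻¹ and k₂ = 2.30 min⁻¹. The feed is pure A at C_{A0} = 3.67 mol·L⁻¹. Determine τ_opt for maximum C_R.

1.33 min

The intermediate peaks when r₁ = r₂, i.e. k₁e^(−k₁τ) = k₂e^(−k₂τ), giving τ_opt = ln(k₂/k₁)/(k₂−k₁).
= ln(2.30/0.129)/(2.30−0.129) = ln(17.83)/2.171 = 2.881/2.171 = 1.33 min.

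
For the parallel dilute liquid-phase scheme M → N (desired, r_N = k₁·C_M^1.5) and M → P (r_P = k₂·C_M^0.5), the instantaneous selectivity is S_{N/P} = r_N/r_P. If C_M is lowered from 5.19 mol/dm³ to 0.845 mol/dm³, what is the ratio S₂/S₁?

S_{N/P} = (k₁/k₂)·C_M, so S₂/S₁ = (C_{M,2}/C_{M,1}).
= 0.845/5.19 = 0.163.

0.163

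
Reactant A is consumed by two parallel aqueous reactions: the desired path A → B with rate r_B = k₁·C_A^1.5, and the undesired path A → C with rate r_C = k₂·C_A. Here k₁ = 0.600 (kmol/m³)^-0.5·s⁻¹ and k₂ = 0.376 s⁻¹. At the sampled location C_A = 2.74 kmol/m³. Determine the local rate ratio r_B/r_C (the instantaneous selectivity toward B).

2.64

S_{B/C} = r_B/r_C = (k₁·C_A^1.5)/(k₂·C_A) = (k₁/k₂)·C_A^0.5.
= (0.600×2.740^1.5) / (0.376×2.740) = 2.721/1.030 = 2.64.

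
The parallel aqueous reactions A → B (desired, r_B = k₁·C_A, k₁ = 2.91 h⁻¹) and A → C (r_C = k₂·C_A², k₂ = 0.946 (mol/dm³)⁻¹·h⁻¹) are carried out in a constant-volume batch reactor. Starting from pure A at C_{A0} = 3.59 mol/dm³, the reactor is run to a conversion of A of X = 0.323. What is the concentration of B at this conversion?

0.588 mol/dm³

C_A = C_{A0}(1−X) = 2.430 mol/dm³.
Along a PFR/batch, dC_B/dC_A = −r_B/(r_B+r_C) = −k₁/(k₁+k₂·C_A).
Integrating from C_{A0} to C_A: C_B = (2.91/0.946)·ln[(2.91+0.946·3.59)/(2.91+0.946·2.43)] = 3.076·ln(6.306/5.209) = 0.5878 mol/dm³.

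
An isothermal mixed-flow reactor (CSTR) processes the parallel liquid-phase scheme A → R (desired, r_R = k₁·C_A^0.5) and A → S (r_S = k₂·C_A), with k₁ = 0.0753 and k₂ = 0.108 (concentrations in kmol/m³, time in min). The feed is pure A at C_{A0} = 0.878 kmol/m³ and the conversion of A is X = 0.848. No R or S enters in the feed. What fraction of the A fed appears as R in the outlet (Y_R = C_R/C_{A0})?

0.556

Exit C_A = C_{A0}(1−X) = 0.878×0.152 = 0.1335 kmol/m³.
Rates in a CSTR are evaluated at the outlet concentration: r_R = 0.0753×0.1335^0.5 = 0.02751, r_S = 0.108×0.1335 = 0.01441.
Fraction of consumed A going to R: r_R/(r_R+r_S) = 0.6562.
C_R = 0.6562·C_{A0}·X = 0.6562×0.878×0.848 = 0.489 kmol/m³; Y_R = C_R/C_{A0} = 0.556.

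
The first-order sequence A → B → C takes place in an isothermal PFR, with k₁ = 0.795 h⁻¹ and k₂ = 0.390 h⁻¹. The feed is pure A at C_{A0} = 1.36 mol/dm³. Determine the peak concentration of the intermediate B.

0.685 mol/dm³

At the optimum, C_{B,max}/C_{A0} = (k₁/k₂)^[k₂/(k₂−k₁)].
= (0.795/0.390)^(0.390/(0.390−0.795)) = (2.038)^(-0.9630) = 0.5037.
C_{B,max} = 0.5037×1.36 = 0.685 mol/dm³.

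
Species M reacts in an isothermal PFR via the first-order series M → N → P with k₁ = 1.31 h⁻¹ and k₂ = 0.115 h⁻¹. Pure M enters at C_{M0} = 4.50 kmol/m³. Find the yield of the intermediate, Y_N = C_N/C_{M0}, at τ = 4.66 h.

The intermediate concentration in a first-order A→B→C sequence is C_N = k₁C_{M0}(e^(−k₁τ) − e^(−k₂τ))/(k₂−k₁).
e^(−k₁τ) = e^(−1.31×4.66) = e^(−6.105) = 0.002233; e^(−k₂τ) = e^(−0.5359) = 0.5851.
C_N = 1.31×4.50/(0.115−1.31) × (0.002233−0.5851) = (-4.933)×(-0.5829) = 2.876 kmol/m³.
Y_N = C_N/C_{M0} = 2.876/4.50 = 0.639.

0.639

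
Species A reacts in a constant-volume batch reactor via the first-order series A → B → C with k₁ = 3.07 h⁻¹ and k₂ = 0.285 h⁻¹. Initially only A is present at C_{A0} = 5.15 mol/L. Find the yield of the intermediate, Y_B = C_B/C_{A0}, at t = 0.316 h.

0.590

The intermediate concentration in a first-order A→B→C sequence is C_B = k₁C_{A0}(e^(−k₁t) − e^(−k₂t))/(k₂−k₁).
e^(−k₁t) = e^(−3.07×0.316) = e^(−0.9701) = 0.3790; e^(−k₂t) = e^(−0.09006) = 0.9139.
C_B = 3.07×5.15/(0.285−3.07) × (0.3790−0.9139) = (-5.677)×(-0.5348) = 3.036 mol/L.
Y_B = C_B/C_{A0} = 3.036/5.15 = 0.590.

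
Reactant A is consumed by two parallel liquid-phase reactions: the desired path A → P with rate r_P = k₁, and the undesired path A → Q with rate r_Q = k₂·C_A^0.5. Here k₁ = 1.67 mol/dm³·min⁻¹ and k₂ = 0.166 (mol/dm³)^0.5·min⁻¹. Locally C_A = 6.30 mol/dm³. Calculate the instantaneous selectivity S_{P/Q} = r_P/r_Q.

S_{P/Q} = r_P/r_Q = (k₁)/(k₂·C_A^0.5) = (k₁/k₂)·C_A^-0.5.
= (1.67) / (0.166×6.300^0.5) = 1.670/0.4167 = 4.01.
The undesired path is higher order in A, so low C_A (CSTR or dilute feed) favours P.

4.01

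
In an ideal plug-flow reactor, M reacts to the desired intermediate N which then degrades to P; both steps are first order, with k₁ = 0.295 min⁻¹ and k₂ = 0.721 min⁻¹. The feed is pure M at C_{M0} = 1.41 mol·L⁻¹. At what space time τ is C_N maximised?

Setting dC_N/dτ = 0 gives τ_opt = ln(k₂/k₁)/(k₂−k₁).
= ln(0.721/0.295)/(0.721−0.295) = ln(2.444)/0.4260 = 0.8937/0.4260 = 2.10 min.

2.10 min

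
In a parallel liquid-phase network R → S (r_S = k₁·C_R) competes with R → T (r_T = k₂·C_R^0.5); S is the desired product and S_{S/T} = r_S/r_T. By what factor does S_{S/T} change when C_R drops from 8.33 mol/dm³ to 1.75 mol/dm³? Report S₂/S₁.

0.458

S_{S/T} = (k₁/k₂)·C_R^0.5, so S₂/S₁ = (C_{R,2}/C_{R,1})^0.5.
= (1.75/8.33)^0.5 = (0.2101)^0.5 = 0.458.
Selectivity toward S falls as C_R falls — high-concentration operation is favoured.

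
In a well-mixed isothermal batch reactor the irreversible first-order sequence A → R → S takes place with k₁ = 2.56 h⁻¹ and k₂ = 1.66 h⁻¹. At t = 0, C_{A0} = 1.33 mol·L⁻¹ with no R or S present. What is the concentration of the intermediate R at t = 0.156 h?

0.382 mol·L⁻¹

For first-order series with pure A initially, C_R(t) = k₁C_{A0}/(k₂−k₁)·(e^(−k₁t) − e^(−k₂t)).
e^(−k₁t) = e^(−2.56×0.156) = e^(−0.3994) = 0.6707; e^(−k₂t) = e^(−0.2590) = 0.7719.
C_R = 2.56×1.33/(1.66−2.56) × (0.6707−0.7719) = (-3.783)×(-0.1011) = 0.3825 mol·L⁻¹.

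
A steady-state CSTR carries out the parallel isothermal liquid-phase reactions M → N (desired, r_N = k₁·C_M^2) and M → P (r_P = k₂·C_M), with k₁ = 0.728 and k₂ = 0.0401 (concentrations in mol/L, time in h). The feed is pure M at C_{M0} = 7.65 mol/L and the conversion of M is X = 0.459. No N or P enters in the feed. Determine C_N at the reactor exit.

Exit C_M = C_{M0}(1−X) = 7.65×0.541 = 4.139 mol/L.
A CSTR operates uniformly at the exit composition, giving r_N = 12.47 and r_P = 0.1660 (each k·C_M^n at C_M = 4.139).
Fraction of consumed M going to N: r_N/(r_N+r_P) = 0.9869.
C_N = 0.9869·C_{M0}·X = 0.9869×7.65×0.459 = 3.47 mol/L.

3.47 mol/L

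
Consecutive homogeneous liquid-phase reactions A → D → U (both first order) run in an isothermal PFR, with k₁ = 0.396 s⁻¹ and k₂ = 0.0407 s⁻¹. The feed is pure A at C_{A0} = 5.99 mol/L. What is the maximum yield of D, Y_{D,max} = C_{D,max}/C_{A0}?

Evaluating C_D at τ_opt = ln(k₂/k₁)/(k₂−k₁) gives C_{D,max}/C_{A0} = (k₁/k₂)^[k₂/(k₂−k₁)].
= (0.396/0.0407)^(0.0407/(0.0407−0.396)) = (9.730)^(-0.1146) = 0.7706.

0.771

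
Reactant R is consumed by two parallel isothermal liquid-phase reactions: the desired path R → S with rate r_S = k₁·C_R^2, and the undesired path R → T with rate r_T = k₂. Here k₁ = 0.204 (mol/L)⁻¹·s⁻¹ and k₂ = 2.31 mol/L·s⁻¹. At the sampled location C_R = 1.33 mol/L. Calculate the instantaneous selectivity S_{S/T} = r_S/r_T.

S_{S/T} = r_S/r_T = (k₁·C_R^2)/(k₂) = (k₁/k₂)·C_R^2.
= (0.204×1.330^2) / (2.31) = 0.3609/2.310 = 0.156.

0.156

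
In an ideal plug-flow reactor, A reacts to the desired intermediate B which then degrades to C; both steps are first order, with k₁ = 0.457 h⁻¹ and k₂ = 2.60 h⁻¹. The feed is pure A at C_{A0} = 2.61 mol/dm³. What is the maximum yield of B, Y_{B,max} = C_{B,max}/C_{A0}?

0.121

For a first-order series the maximum intermediate yield is C_{B,max}/C_{A0} = (k₁/k₂)^[k₂/(k₂−k₁)].
= (0.457/2.60)^(2.60/(2.60−0.457)) = (0.1758)^(1.213) = 0.1213.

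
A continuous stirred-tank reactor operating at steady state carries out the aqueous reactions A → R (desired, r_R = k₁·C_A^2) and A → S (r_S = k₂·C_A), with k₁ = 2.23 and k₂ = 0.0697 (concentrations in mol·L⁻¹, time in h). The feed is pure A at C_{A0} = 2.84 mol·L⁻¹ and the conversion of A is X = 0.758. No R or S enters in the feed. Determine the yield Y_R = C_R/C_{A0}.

0.725

Exit C_A = C_{A0}(1−X) = 2.84×0.242 = 0.6873 mol·L⁻¹.
In a CSTR the entire volume is at exit conditions, so r_R = 2.23×0.6873^2 = 1.053 and r_S = 0.0697×0.6873 = 0.04790.
Fraction of consumed A going to R: r_R/(r_R+r_S) = 0.9565.
C_R = 0.9565·C_{A0}·X = 0.9565×2.84×0.758 = 2.06 mol·L⁻¹; Y_R = C_R/C_{A0} = 0.725.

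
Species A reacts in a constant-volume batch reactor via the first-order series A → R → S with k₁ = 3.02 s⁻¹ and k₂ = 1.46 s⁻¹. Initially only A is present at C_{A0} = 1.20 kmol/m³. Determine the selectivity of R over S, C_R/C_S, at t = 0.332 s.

3.19

Solving the coupled first-order balances gives C_R(t) = [k₁/(k₂−k₁)]·C_{A0}·(e^(−k₁t) − e^(−k₂t)).
e^(−k₁t) = e^(−3.02×0.332) = e^(−1.003) = 0.3669; e^(−k₂t) = e^(−0.4847) = 0.6159.
C_R = 3.02×1.20/(1.46−3.02) × (0.3669−0.6159) = (-2.323)×(-0.2490) = 0.5784 kmol/m³.
C_A = C_{A0}e^(−k₁t) = 0.4403 kmol/m³, so C_S = C_{A0}−C_A−C_R = 0.1814 kmol/m³; C_R/C_S = 3.19.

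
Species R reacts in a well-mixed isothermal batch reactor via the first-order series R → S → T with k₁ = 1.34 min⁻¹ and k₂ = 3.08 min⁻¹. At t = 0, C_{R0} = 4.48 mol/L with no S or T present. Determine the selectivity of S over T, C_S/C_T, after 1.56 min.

0.113

The intermediate concentration in a first-order A→B→C sequence is C_S = k₁C_{R0}(e^(−k₁t) − e^(−k₂t))/(k₂−k₁).
e^(−k₁t) = e^(−1.34×1.56) = e^(−2.090) = 0.1236; e^(−k₂t) = e^(−4.805) = 0.008190.
C_S = 1.34×4.48/(3.08−1.34) × (0.1236−0.008190) = 3.450×0.1154 = 0.3983 mol/L.
C_R = C_{R0}e^(−k₁t) = 0.5539 mol/L, so C_T = C_{R0}−C_R−C_S = 3.528 mol/L; C_S/C_T = 0.113.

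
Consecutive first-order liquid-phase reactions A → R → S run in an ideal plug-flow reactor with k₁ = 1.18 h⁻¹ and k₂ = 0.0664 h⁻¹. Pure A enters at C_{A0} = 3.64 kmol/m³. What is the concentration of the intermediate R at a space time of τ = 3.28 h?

The intermediate concentration in a first-order A→B→C sequence is C_R = k₁C_{A0}(e^(−k₁τ) − e^(−k₂τ))/(k₂−k₁).
e^(−k₁τ) = e^(−1.18×3.28) = e^(−3.870) = 0.02085; e^(−k₂τ) = e^(−0.2178) = 0.8043.
C_R = 1.18×3.64/(0.0664−1.18) × (0.02085−0.8043) = (-3.857)×(-0.7834) = 3.022 kmol/m³.

3.02 kmol/m³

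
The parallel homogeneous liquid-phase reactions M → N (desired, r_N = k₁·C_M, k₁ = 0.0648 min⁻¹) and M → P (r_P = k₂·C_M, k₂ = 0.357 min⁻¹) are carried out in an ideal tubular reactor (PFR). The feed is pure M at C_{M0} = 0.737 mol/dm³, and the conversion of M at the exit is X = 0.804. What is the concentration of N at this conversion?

0.0910 mol/dm³

C_M = C_{M0}(1−X) = 0.1445 mol/dm³.
Both paths are first order in M, so the instantaneous fraction to N is constant: dC_N/d(−C_M) = k₁/(k₁+k₂) = 0.1536.
C_N = 0.1536·(C_{M0}−C_M) = 0.1536×0.5925 = 0.0910 mol/dm³.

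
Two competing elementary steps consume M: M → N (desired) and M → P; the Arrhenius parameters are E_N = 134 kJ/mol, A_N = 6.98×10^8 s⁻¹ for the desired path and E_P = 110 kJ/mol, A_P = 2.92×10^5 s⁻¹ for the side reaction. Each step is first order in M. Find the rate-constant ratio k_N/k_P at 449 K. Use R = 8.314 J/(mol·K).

3.86

Since both paths have the same order in M, the concentration cancels and S_{N/P} = k_N/k_P = (A_N/A_P)·exp[(E_P−E_N)/(RT)].
(E_P−E_N)/(RT) = (110−134)×10³/(8.314×449) = -24000/3733 = -6.429.
k_N/k_P = (6.98×10^8/2.92×10^5)·exp(-6.429) = 2390 × 0.001614 = 3.86.
Since E_N > E_P, raising the temperature improves selectivity toward N.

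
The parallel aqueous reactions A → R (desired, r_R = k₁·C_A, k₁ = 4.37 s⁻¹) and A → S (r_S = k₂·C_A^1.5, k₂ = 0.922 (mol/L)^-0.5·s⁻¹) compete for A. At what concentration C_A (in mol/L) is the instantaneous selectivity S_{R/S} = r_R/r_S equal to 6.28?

0.570 mol/L

S_{R/S} = (k₁/k₂)·C_A^-0.5 ⇒ C_A = (S·k₂/k₁)^(-2).
= (6.28×0.922/4.37)^(-2) = (1.325)^(-2) = 0.570 mol/L.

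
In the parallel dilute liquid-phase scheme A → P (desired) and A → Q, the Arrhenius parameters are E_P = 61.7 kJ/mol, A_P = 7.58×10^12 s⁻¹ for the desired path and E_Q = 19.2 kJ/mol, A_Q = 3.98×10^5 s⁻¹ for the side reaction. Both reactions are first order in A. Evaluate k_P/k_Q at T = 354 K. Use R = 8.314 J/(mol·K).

k_P/k_Q = (A_P/A_Q)·exp[−(E_P−E_Q)/(RT)] = (A_P/A_Q)·exp[(E_Q−E_P)/(RT)].
(E_Q−E_P)/(RT) = (19.2−61.7)×10³/(8.314×354) = -42500/2943 = -14.44.
k_P/k_Q = (7.58×10^12/3.98×10^5)·exp(-14.44) = 1.905×10^7 × 5.354×10^-7 = 10.2.

10.2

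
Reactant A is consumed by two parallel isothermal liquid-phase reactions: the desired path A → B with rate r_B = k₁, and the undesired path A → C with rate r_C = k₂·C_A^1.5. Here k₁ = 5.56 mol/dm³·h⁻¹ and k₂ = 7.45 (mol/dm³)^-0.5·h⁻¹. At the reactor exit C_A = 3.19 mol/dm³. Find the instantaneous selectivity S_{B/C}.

0.131

S_{B/C} = r_B/r_C = (k₁)/(k₂·C_A^1.5) = (k₁/k₂)·C_A^-1.5.
= (5.56) / (7.45×3.190^1.5) = 5.560/42.45 = 0.131.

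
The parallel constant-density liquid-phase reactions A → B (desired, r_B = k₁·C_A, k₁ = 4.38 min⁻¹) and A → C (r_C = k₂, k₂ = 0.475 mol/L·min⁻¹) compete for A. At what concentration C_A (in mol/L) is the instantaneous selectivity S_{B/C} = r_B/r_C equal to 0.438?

0.0475 mol/L

S_{B/C} = (k₁/k₂)·C_A ⇒ C_A = S·k₂/k₁.
= 0.438×0.475/4.38 = 0.0475 mol/L.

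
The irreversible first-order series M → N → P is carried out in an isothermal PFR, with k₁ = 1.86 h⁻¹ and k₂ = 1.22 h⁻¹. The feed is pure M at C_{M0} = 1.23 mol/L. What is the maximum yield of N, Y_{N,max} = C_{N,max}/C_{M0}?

Evaluating C_N at τ_opt = ln(k₂/k₁)/(k₂−k₁) gives C_{N,max}/C_{M0} = (k₁/k₂)^[k₂/(k₂−k₁)].
= (1.86/1.22)^(1.22/(1.22−1.86)) = (1.525)^(-1.906) = 0.4476.

0.448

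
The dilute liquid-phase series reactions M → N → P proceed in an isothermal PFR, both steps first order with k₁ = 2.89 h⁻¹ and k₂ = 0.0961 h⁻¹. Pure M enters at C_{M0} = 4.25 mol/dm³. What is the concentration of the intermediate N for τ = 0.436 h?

The intermediate concentration in a first-order A→B→C sequence is C_N = k₁C_{M0}(e^(−k₁τ) − e^(−k₂τ))/(k₂−k₁).
e^(−k₁τ) = e^(−2.89×0.436) = e^(−1.260) = 0.2836; e^(−k₂τ) = e^(−0.04190) = 0.9590.
C_N = 2.89×4.25/(0.0961−2.89) × (0.2836−0.9590) = (-4.396)×(-0.6753) = 2.969 mol/dm³.

2.97 mol/dm³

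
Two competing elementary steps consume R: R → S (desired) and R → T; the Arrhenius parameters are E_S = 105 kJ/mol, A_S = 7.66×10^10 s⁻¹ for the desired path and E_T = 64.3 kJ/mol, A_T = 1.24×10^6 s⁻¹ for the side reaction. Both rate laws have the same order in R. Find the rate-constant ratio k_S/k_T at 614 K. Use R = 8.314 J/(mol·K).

21.3

Since both paths have the same order in R, the concentration cancels and S_{S/T} = k_S/k_T = (A_S/A_T)·exp[(E_T−E_S)/(RT)].
(E_T−E_S)/(RT) = (64.3−105)×10³/(8.314×614) = -40700/5105 = -7.973.
k_S/k_T = (7.66×10^10/1.24×10^6)·exp(-7.973) = 61774 × 3.447×10^-4 = 21.3.
Since E_S > E_T, raising the temperature improves selectivity toward S.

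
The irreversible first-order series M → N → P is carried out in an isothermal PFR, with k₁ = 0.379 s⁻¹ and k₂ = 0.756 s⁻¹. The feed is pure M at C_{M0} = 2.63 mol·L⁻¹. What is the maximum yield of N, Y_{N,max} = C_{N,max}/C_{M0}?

Evaluating C_N at τ_opt = ln(k₂/k₁)/(k₂−k₁) gives C_{N,max}/C_{M0} = (k₁/k₂)^[k₂/(k₂−k₁)].
= (0.379/0.756)^(0.756/(0.756−0.379)) = (0.5013)^(2.005) = 0.2504.

0.250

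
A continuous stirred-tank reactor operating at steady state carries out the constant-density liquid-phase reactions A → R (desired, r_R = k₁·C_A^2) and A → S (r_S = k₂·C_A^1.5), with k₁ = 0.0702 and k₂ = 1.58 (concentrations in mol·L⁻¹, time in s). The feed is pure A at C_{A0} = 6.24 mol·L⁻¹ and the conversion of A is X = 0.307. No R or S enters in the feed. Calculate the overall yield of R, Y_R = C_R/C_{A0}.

Exit C_A = C_{A0}(1−X) = 6.24×0.693 = 4.324 mol·L⁻¹.
A CSTR operates uniformly at the exit composition, giving r_R = 1.313 and r_S = 14.21 (each k·C_A^n at C_A = 4.324).
Fraction of consumed A going to R: r_R/(r_R+r_S) = 0.08458.
C_R = 0.08458·C_{A0}·X = 0.08458×6.24×0.307 = 0.162 mol·L⁻¹; Y_R = C_R/C_{A0} = 0.0260.

0.0260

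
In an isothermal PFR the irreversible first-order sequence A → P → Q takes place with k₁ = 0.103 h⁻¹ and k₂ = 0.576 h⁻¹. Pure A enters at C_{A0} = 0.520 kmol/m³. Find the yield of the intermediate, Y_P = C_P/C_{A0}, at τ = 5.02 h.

Solving the coupled first-order balances gives C_P(τ) = [k₁/(k₂−k₁)]·C_{A0}·(e^(−k₁τ) − e^(−k₂τ)).
e^(−k₁τ) = e^(−0.103×5.02) = e^(−0.5171) = 0.5963; e^(−k₂τ) = e^(−2.892) = 0.05549.
C_P = 0.103×0.520/(0.576−0.103) × (0.5963−0.05549) = 0.1132×0.5408 = 0.06123 kmol/m³.
Y_P = C_P/C_{A0} = 0.06123/0.520 = 0.118.

0.118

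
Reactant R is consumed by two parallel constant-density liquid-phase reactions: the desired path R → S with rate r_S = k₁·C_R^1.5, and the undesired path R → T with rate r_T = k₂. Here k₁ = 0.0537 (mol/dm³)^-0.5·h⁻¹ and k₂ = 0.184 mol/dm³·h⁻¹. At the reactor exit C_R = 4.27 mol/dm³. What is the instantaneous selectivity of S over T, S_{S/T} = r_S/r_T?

S_{S/T} = r_S/r_T = (k₁·C_R^1.5)/(k₂) = (k₁/k₂)·C_R^1.5.
= (0.0537×4.270^1.5) / (0.184) = 0.4738/0.1840 = 2.58.
Since the desired path is higher order in R, keeping C_R high (PFR or concentrated feed) favours S.

2.58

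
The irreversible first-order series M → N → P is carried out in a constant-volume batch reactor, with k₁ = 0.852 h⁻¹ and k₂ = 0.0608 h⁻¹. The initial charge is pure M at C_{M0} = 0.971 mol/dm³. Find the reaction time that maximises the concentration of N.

3.34 h

Setting dC_N/dt = 0 gives t_opt = ln(k₂/k₁)/(k₂−k₁).
= ln(0.0608/0.852)/(0.0608−0.852) = ln(0.07136)/-0.7912 = -2.640/-0.7912 = 3.34 h.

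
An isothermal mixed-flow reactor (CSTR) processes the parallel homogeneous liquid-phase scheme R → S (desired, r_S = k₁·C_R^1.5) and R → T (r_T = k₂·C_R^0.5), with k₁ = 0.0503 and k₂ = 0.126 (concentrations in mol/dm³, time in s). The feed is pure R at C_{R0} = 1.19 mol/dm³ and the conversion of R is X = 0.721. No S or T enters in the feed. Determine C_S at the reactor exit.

Exit C_R = C_{R0}(1−X) = 1.19×0.279 = 0.3320 mol/dm³.
Rates in a CSTR are evaluated at the outlet concentration: r_S = 0.0503×0.3320^1.5 = 0.009623, r_T = 0.126×0.3320^0.5 = 0.07260.
Fraction of consumed R going to S: r_S/(r_S+r_T) = 0.1170.
C_S = 0.1170·C_{R0}·X = 0.1170×1.19×0.721 = 0.100 mol/dm³.

0.100 mol/dm³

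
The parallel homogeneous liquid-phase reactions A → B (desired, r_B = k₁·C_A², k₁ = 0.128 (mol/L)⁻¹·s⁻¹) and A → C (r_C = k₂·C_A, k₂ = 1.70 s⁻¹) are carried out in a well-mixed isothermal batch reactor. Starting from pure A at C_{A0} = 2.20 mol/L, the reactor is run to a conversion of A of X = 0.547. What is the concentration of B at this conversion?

0.129 mol/L

C_A = C_{A0}(1−X) = 0.9966 mol/L.
Along a PFR/batch, dC_C/dC_A = −r_C/(r_B+r_C) = −k₂/(k₂+k₁·C_A).
Integrating from C_{A0} to C_A: C_C = (1.70/0.128)·ln[(1.70+0.128·2.20)/(1.70+0.128·0.997)] = 13.28·ln(1.982/1.828) = 1.075 mol/L.
Then C_B = (C_{A0}−C_A) − C_C = 1.203 − 1.075 = 0.1287 mol/L.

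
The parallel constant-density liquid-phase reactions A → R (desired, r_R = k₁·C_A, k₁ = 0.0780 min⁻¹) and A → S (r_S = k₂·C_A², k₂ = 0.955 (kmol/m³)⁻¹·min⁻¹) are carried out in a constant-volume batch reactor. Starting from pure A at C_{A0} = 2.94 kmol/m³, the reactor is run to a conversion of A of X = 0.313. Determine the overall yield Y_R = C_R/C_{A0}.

0.0101

C_A = C_{A0}(1−X) = 2.020 kmol/m³.
Along a PFR/batch, dC_R/dC_A = −r_R/(r_R+r_S) = −k₁/(k₁+k₂·C_A).
Integrating from C_{A0} to C_A: C_R = (0.0780/0.955)·ln[(0.0780+0.955·2.94)/(0.0780+0.955·2.02)] = 0.08168·ln(2.886/2.007) = 0.02966 kmol/m³.
Y_R = C_R/C_{A0} = 0.02966/2.94 = 0.0101.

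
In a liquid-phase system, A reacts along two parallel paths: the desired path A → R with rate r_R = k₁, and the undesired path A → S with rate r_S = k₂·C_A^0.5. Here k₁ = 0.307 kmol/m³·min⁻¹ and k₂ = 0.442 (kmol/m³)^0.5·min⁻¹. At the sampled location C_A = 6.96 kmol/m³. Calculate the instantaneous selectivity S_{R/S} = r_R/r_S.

0.263

S_{R/S} = r_R/r_S = (k₁)/(k₂·C_A^0.5) = (k₁/k₂)·C_A^-0.5.
= (0.307) / (0.442×6.960^0.5) = 0.3070/1.166 = 0.263.
The undesired path is higher order in A, so low C_A (CSTR or dilute feed) favours R.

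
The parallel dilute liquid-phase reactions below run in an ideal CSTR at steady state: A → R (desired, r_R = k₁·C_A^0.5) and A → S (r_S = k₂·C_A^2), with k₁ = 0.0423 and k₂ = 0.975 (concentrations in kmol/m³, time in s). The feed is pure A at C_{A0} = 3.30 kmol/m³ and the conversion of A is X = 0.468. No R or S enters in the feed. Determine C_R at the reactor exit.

0.0283 kmol/m³

Exit C_A = C_{A0}(1−X) = 3.30×0.532 = 1.756 kmol/m³.
In a CSTR the entire volume is at exit conditions, so r_R = 0.0423×1.756^0.5 = 0.05605 and r_S = 0.975×1.756^2 = 3.005.
Fraction of consumed A going to R: r_R/(r_R+r_S) = 0.01831.
C_R = 0.01831·C_{A0}·X = 0.01831×3.30×0.468 = 0.0283 kmol/m³.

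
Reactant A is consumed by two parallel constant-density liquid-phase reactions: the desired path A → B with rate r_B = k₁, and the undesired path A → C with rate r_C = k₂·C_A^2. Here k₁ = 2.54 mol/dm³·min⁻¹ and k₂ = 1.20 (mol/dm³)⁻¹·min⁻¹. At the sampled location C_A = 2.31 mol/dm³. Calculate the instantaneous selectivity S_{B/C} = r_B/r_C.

0.397

S_{B/C} = r_B/r_C = (k₁)/(k₂·C_A^2) = (k₁/k₂)·C_A^-2.
= (2.54) / (1.20×2.310^2) = 2.540/6.403 = 0.397.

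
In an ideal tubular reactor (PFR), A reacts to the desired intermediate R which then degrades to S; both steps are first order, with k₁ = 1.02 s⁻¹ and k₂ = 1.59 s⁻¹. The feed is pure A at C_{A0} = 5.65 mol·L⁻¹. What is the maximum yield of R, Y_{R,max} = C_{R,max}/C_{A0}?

0.290

For a first-order series the maximum intermediate yield is C_{R,max}/C_{A0} = (k₁/k₂)^[k₂/(k₂−k₁)].
= (1.02/1.59)^(1.59/(1.59−1.02)) = (0.6415)^(2.789) = 0.2899.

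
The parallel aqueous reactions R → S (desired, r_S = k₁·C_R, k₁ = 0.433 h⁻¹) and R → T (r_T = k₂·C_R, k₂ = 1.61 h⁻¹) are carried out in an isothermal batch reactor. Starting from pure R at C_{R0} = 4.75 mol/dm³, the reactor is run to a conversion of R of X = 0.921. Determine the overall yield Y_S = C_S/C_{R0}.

C_R = C_{R0}(1−X) = 0.3752 mol/dm³.
Both paths are first order in R, so the instantaneous fraction to S is constant: dC_S/d(−C_R) = k₁/(k₁+k₂) = 0.2119.
C_S = 0.2119·(C_{R0}−C_R) = 0.2119×4.375 = 0.927 mol/dm³.
Y_S = C_S/C_{R0} = 0.9272/4.75 = 0.195.

0.195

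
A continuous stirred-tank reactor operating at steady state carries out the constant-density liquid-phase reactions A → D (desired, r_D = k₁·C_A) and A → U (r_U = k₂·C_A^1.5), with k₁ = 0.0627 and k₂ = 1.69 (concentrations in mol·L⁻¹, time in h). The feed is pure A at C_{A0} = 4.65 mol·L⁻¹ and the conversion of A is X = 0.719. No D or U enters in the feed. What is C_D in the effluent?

0.105 mol·L⁻¹

Exit C_A = C_{A0}(1−X) = 4.65×0.281 = 1.307 mol·L⁻¹.
A CSTR operates uniformly at the exit composition, giving r_D = 0.08193 and r_U = 2.524 (each k·C_A^n at C_A = 1.307).
Fraction of consumed A going to D: r_D/(r_D+r_U) = 0.03144.
C_D = 0.03144·C_{A0}·X = 0.03144×4.65×0.719 = 0.105 mol·L⁻¹.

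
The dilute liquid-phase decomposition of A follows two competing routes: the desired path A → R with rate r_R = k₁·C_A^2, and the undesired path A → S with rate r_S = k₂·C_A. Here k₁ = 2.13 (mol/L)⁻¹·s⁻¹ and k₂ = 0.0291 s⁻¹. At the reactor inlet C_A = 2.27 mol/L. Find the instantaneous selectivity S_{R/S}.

S_{R/S} = r_R/r_S = (k₁·C_A^2)/(k₂·C_A) = (k₁/k₂)·C_A.
= (2.13×2.270^2) / (0.0291×2.270) = 10.98/0.06606 = 166.
Since the desired path is higher order in A, keeping C_A high (PFR or concentrated feed) favours R.

166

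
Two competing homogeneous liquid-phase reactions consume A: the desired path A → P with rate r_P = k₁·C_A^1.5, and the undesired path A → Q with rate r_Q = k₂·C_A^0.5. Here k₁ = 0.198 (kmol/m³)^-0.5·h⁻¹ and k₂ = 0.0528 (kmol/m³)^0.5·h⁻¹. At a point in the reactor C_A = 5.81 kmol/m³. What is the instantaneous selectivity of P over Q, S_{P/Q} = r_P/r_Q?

S_{P/Q} = r_P/r_Q = (k₁·C_A^1.5)/(k₂·C_A^0.5) = (k₁/k₂)·C_A.
= (0.198×5.810^1.5) / (0.0528×5.810^0.5) = 2.773/0.1273 = 21.8.

21.8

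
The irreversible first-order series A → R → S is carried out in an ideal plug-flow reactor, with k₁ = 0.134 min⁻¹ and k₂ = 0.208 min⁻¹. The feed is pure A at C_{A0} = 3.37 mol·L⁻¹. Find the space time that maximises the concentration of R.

For first-order series the maximum of C_R occurs at τ_opt = ln(k₂/k₁)/(k₂−k₁).
= ln(0.208/0.134)/(0.208−0.134) = ln(1.552)/0.07400 = 0.4397/0.07400 = 5.94 min.

5.94 min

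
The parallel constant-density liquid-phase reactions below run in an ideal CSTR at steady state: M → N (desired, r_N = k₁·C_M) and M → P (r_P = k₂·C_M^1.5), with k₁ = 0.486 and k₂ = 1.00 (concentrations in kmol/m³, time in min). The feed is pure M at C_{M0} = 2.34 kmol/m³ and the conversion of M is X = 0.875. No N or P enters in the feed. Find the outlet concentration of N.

Exit C_M = C_{M0}(1−X) = 2.34×0.125 = 0.2925 kmol/m³.
Rates in a CSTR are evaluated at the outlet concentration: r_N = 0.486×0.2925 = 0.1422, r_P = 1.00×0.2925^1.5 = 0.1582.
Fraction of consumed M going to N: r_N/(r_N+r_P) = 0.4733.
C_N = 0.4733·C_{M0}·X = 0.4733×2.34×0.875 = 0.969 kmol/m³.

0.969 kmol/m³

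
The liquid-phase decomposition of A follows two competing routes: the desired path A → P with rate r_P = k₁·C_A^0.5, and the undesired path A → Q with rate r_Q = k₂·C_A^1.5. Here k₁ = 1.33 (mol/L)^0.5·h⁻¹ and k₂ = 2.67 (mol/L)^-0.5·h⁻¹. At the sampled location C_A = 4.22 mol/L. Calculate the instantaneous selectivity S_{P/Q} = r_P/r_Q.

0.118

S_{P/Q} = r_P/r_Q = (k₁·C_A^0.5)/(k₂·C_A^1.5) = (k₁/k₂)·C_A⁻¹.
= (1.33×4.220^0.5) / (2.67×4.220^1.5) = 2.732/23.15 = 0.118.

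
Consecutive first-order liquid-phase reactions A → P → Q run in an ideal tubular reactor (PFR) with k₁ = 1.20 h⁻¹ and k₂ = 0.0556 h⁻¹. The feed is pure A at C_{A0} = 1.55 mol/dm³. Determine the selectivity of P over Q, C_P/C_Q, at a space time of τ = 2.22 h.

For first-order series with pure A initially, C_P(τ) = k₁C_{A0}/(k₂−k₁)·(e^(−k₁τ) − e^(−k₂τ)).
e^(−k₁τ) = e^(−1.20×2.22) = e^(−2.664) = 0.06967; e^(−k₂τ) = e^(−0.1234) = 0.8839.
C_P = 1.20×1.55/(0.0556−1.20) × (0.06967−0.8839) = (-1.625)×(-0.8142) = 1.323 mol/dm³.
C_A = C_{A0}e^(−k₁τ) = 0.1080 mol/dm³, so C_Q = C_{A0}−C_A−C_P = 0.1187 mol/dm³; C_P/C_Q = 11.2.

11.2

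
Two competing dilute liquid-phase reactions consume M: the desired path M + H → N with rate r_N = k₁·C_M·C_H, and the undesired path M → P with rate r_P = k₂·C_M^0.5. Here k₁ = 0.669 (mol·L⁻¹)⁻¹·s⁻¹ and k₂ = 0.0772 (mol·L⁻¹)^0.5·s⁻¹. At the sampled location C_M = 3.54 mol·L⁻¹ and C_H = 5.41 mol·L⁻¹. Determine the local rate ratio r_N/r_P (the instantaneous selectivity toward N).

88.2

S_{N/P} = r_N/r_P = (k₁·C_M·C_H)/(k₂·C_M^0.5) = (k₁/k₂)·C_M^0.5·C_H.
= (0.669×3.540×5.410) / (0.0772×3.540^0.5) = 12.81/0.1453 = 88.2.
Since the desired path is higher order in M, keeping C_M high (PFR or concentrated feed) favours N.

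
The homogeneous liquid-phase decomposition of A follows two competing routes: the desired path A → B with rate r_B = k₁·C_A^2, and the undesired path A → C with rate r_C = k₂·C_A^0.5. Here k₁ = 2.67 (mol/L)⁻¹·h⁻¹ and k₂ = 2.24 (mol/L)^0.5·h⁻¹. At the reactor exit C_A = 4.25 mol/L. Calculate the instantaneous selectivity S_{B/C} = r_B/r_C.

S_{B/C} = r_B/r_C = (k₁·C_A^2)/(k₂·C_A^0.5) = (k₁/k₂)·C_A^1.5.
= (2.67×4.250^2) / (2.24×4.250^0.5) = 48.23/4.618 = 10.4.

10.4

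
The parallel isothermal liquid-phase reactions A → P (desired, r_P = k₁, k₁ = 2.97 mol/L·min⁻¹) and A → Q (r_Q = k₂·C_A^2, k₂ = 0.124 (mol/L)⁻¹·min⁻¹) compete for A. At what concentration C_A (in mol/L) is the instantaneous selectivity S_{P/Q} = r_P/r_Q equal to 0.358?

S_{P/Q} = (k₁/k₂)·C_A^-2 ⇒ C_A = (S·k₂/k₁)^(-0.5).
= (0.358×0.124/2.97)^(-0.5) = (0.01495)^(-0.5) = 8.18 mol/L.

8.18 mol/L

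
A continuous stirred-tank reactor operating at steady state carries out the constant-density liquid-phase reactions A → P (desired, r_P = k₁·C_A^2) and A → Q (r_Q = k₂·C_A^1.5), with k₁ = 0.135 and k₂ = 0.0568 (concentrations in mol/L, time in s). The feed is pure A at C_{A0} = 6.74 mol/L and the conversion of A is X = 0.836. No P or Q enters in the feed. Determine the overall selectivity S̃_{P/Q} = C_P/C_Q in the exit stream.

Exit C_A = C_{A0}(1−X) = 6.74×0.164 = 1.105 mol/L.
In a CSTR the entire volume is at exit conditions, so r_P = 0.135×1.105^2 = 0.1649 and r_Q = 0.0568×1.105^1.5 = 0.06601.
Overall selectivity = C_P/C_Q = r_Pτ/(r_Qτ) = r_P/r_Q = 2.50.

2.50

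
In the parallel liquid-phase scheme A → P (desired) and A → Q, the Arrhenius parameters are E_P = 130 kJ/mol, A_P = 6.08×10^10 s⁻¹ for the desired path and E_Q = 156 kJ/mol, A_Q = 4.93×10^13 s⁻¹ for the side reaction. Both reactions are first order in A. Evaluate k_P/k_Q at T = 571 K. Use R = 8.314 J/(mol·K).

Since both paths have the same order in A, the concentration cancels and S_{P/Q} = k_P/k_Q = (A_P/A_Q)·exp[(E_Q−E_P)/(RT)].
(E_Q−E_P)/(RT) = (156−130)×10³/(8.314×571) = 26000/4747 = 5.477.
k_P/k_Q = (6.08×10^10/4.93×10^13)·exp(5.477) = 0.001233 × 239.1 = 0.295.

0.295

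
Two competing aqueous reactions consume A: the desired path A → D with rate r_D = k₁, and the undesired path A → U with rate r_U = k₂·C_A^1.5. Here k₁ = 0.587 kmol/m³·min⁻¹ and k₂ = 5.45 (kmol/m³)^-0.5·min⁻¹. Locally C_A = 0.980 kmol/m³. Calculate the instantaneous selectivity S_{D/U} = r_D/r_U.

S_{D/U} = r_D/r_U = (k₁)/(k₂·C_A^1.5) = (k₁/k₂)·C_A^-1.5.
= (0.587) / (5.45×0.9800^1.5) = 0.5870/5.287 = 0.111.
The undesired path is higher order in A, so low C_A (CSTR or dilute feed) favours D.

0.111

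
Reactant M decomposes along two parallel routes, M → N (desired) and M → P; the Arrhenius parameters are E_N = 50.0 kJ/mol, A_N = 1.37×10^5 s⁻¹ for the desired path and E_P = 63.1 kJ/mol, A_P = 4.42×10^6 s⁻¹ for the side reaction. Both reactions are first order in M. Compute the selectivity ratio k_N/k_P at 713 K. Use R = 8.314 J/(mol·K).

Since both paths have the same order in M, the concentration cancels and S_{N/P} = k_N/k_P = (A_N/A_P)·exp[(E_P−E_N)/(RT)].
(E_P−E_N)/(RT) = (63.1−50.0)×10³/(8.314×713) = 13100/5928 = 2.210.
k_N/k_P = (1.37×10^5/4.42×10^6)·exp(2.210) = 0.03100 × 9.115 = 0.283.
Since E_N < E_P, lowering the temperature improves selectivity toward N.

0.283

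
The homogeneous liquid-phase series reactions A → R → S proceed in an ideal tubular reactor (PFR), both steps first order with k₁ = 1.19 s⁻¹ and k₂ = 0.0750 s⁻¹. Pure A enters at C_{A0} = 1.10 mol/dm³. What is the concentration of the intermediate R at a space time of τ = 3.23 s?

0.896 mol/dm³

Solving the coupled first-order balances gives C_R(τ) = [k₁/(k₂−k₁)]·C_{A0}·(e^(−k₁τ) − e^(−k₂τ)).
e^(−k₁τ) = e^(−1.19×3.23) = e^(−3.844) = 0.02141; e^(−k₂τ) = e^(−0.2422) = 0.7849.
C_R = 1.19×1.10/(0.0750−1.19) × (0.02141−0.7849) = (-1.174)×(-0.7634) = 0.8963 mol/dm³.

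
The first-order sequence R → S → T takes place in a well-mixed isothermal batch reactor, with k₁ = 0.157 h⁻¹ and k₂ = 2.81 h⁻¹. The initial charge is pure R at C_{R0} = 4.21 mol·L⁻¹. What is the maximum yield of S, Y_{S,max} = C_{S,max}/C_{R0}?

Evaluating C_S at t_opt = ln(k₂/k₁)/(k₂−k₁) gives C_{S,max}/C_{R0} = (k₁/k₂)^[k₂/(k₂−k₁)].
= (0.157/2.81)^(2.81/(2.81−0.157)) = (0.05587)^(1.059) = 0.04710.

0.0471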